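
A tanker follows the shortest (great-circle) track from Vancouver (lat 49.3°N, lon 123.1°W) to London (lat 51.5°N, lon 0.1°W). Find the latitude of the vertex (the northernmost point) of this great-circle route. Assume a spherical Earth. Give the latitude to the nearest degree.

≈ 68°N

The great circle lies in the plane with unit normal n̂ = (p₁ × p₂)/|p₁ × p₂|.
Here n̂_z ≈ +0.367; the vertex latitude is φ_max = arccos|n̂_z| ≈ 68.5°.
Check via Clairaut: cos φ_max = |cos φ₁| · sin C = cos(49.3°)·sin(34.2°) ≈ 0.367, again giving ≈ 68.5°.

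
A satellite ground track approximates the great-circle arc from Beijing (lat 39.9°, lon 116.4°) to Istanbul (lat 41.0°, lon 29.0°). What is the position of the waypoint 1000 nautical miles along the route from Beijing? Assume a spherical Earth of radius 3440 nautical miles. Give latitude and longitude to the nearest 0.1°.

≈ lat 47.1°, lon 95.6°

Write both endpoints as unit vectors p₁, p₂ with components (cos φ cos λ, cos φ sin λ, sin φ).
The central angle between the endpoints is δ = arccos(p₁·p₂) ≈ 1.107 rad (63.4°). The total great-circle distance is δ·R ≈ 1.107 × 3440 ≈ 3809 nmi, so the target fraction is f = 1000/3809 ≈ 0.263.
Interpolate at f ≈ 0.263 with slerp weights a = sin((1−f)δ)/sin δ ≈ 0.815, b = sin(fδ)/sin δ ≈ 0.320.
p = a·p₁ + b·p₂ ≈ (-0.066, 0.677, 0.733); φ = arcsin(p_z) ≈ 47.13°, λ = atan2(p_y, p_x) ≈ 95.60°.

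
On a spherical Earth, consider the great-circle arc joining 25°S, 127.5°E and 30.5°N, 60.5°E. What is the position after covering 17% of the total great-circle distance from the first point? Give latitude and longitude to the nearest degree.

Convert each endpoint to a unit vector on the sphere (x = cos φ cos λ, y = cos φ sin λ, z = sin φ).
The central angle between the endpoints is δ = arccos(p₁·p₂) ≈ 1.480 rad (84.8°).
Interpolate at f = 0.17 with slerp weights a = sin((1−f)δ)/sin δ ≈ 0.946, b = sin(fδ)/sin δ ≈ 0.250.
p = a·p₁ + b·p₂ ≈ (-0.416, 0.868, -0.273); φ = arcsin(p_z) ≈ -15.83°, λ = atan2(p_y, p_x) ≈ 115.61°.

≈ 16°S, 116°E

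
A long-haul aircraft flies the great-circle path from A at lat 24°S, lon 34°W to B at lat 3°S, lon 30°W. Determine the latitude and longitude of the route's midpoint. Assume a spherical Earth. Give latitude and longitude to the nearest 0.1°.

≈ lat 13.5°S, lon 31.9°W

Convert each endpoint to a unit vector on the sphere (x = cos φ cos λ, y = cos φ sin λ, z = sin φ).
The central angle between the endpoints is δ = arccos(p₁·p₂) ≈ 0.373 rad (21.4°).
Interpolate at f = 1/2 with slerp weights a = sin((1−f)δ)/sin δ ≈ 0.509, b = sin(fδ)/sin δ ≈ 0.509.
p = a·p₁ + b·p₂ ≈ (0.825, -0.514, -0.234); φ = arcsin(p_z) ≈ -13.51°, λ = atan2(p_y, p_x) ≈ -31.91°.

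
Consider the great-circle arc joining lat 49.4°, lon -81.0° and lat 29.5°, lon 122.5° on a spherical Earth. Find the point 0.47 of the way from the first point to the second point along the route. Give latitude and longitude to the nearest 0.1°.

From cos δ = sin φ₁ sin φ₂ + cos φ₁ cos φ₂ cos Δλ, the central angle is δ ≈ 1.717 rad (98.4°).
Interpolate at f = 0.47 with slerp weights a = sin((1−f)δ)/sin δ ≈ 0.798, b = sin(fδ)/sin δ ≈ 0.730.
p = a·p₁ + b·p₂ ≈ (-0.260, 0.023, 0.965); φ = arcsin(p_z) ≈ 74.86°, λ = atan2(p_y, p_x) ≈ 174.97°.

≈ lat 74.9°, lon 175.0°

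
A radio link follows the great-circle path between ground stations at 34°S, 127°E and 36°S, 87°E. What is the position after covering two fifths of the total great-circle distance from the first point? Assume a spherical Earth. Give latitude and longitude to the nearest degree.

The haversine formula gives a central angle δ ≈ 0.569 rad (32.6°) between the endpoints.
Interpolate at f = 2/5 with slerp weights a = sin((1−f)δ)/sin δ ≈ 0.621, b = sin(fδ)/sin δ ≈ 0.419.
p = a·p₁ + b·p₂ ≈ (-0.292, 0.750, -0.594); φ = arcsin(p_z) ≈ -36.42°, λ = atan2(p_y, p_x) ≈ 111.30°.

≈ 36°S, 111°E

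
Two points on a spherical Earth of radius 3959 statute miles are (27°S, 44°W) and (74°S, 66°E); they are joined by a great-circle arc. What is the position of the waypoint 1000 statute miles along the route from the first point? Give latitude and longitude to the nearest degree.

≈ (41°S, 39°W)

Convert each endpoint to a unit vector on the sphere (x = cos φ cos λ, y = cos φ sin λ, z = sin φ).
The central angle between the endpoints is δ = arccos(p₁·p₂) ≈ 1.211 rad (69.4°). The total great-circle distance is δ·R ≈ 1.211 × 3959 ≈ 4793 mi, so the target fraction is f = 1000/4793 ≈ 0.209.
Interpolate at f ≈ 0.209 with slerp weights a = sin((1−f)δ)/sin δ ≈ 0.874, b = sin(fδ)/sin δ ≈ 0.267.
p = a·p₁ + b·p₂ ≈ (0.590, -0.474, -0.654); φ = arcsin(p_z) ≈ -40.81°, λ = atan2(p_y, p_x) ≈ -38.76°.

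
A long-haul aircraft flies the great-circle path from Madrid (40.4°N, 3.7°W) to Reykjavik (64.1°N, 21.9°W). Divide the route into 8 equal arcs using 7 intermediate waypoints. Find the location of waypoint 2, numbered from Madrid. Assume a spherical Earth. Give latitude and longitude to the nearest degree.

Write both endpoints as unit vectors p₁, p₂ with components (cos φ cos λ, cos φ sin λ, sin φ).
The central angle between the endpoints is δ = arccos(p₁·p₂) ≈ 0.453 rad (26.0°).
Interpolate at f = 2/8 with slerp weights a = sin((1−f)δ)/sin δ ≈ 0.761, b = sin(fδ)/sin δ ≈ 0.258.
p = a·p₁ + b·p₂ ≈ (0.683, -0.079, 0.726); φ = arcsin(p_z) ≈ 46.53°, λ = atan2(p_y, p_x) ≈ -6.64°.

≈ 47°N, 7°W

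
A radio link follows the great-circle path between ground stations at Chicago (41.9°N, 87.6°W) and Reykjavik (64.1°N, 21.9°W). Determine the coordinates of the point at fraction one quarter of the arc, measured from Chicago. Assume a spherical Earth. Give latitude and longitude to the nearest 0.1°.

Write both endpoints as unit vectors p₁, p₂ with components (cos φ cos λ, cos φ sin λ, sin φ).
The central angle between the endpoints is δ = arccos(p₁·p₂) ≈ 0.746 rad (42.7°).
Interpolate at f = 1/4 with slerp weights a = sin((1−f)δ)/sin δ ≈ 0.782, b = sin(fδ)/sin δ ≈ 0.273.
p = a·p₁ + b·p₂ ≈ (0.135, -0.626, 0.768); φ = arcsin(p_z) ≈ 50.17°, λ = atan2(p_y, p_x) ≈ -77.82°.

≈ 50.2°N, 77.8°W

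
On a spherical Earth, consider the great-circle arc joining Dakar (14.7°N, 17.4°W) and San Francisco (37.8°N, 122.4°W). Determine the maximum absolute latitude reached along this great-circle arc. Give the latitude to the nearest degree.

The great circle lies in the plane with unit normal n̂ = (p₁ × p₂)/|p₁ × p₂|.
Here n̂_z ≈ -0.739; the vertex latitude is φ_max = arccos|n̂_z| ≈ 42.4°.
Check via Clairaut: cos φ_max = |cos φ₁| · sin C = cos(14.7°)·sin(49.8°) ≈ 0.739, again giving ≈ 42.4°.

≈ 42°N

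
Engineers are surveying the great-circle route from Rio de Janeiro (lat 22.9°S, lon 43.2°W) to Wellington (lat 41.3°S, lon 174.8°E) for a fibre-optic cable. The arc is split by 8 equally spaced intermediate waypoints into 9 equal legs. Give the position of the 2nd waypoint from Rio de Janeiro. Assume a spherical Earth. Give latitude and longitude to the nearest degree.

≈ lat 43°S, lon 59°W

From cos δ = sin φ₁ sin φ₂ + cos φ₁ cos φ₂ cos Δλ, the central angle is δ ≈ 1.863 rad (106.8°).
Interpolate at f = 2/9 with slerp weights a = sin((1−f)δ)/sin δ ≈ 1.037, b = sin(fδ)/sin δ ≈ 0.420.
p = a·p₁ + b·p₂ ≈ (0.382, -0.625, -0.681); φ = arcsin(p_z) ≈ -42.90°, λ = atan2(p_y, p_x) ≈ -58.59°.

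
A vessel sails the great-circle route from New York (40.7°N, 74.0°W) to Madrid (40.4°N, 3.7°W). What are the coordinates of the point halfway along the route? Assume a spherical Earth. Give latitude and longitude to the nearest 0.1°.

Write both endpoints as unit vectors p₁, p₂ with components (cos φ cos λ, cos φ sin λ, sin φ).
The central angle between the endpoints is δ = arccos(p₁·p₂) ≈ 0.906 rad (51.9°).
Interpolate at f = 1/2 with slerp weights a = sin((1−f)δ)/sin δ ≈ 0.556, b = sin(fδ)/sin δ ≈ 0.556.
p = a·p₁ + b·p₂ ≈ (0.539, -0.433, 0.723); φ = arcsin(p_z) ≈ 46.30°, λ = atan2(p_y, p_x) ≈ -38.76°.

≈ (46.3°N, 38.8°W)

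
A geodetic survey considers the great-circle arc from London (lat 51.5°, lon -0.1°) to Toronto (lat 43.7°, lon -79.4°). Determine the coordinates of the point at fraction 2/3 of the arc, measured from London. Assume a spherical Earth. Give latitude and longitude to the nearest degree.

≈ lat 52°, lon -57°

The haversine formula gives a central angle δ ≈ 0.897 rad (51.4°) between the endpoints.
Interpolate at f = 2/3 with slerp weights a = sin((1−f)δ)/sin δ ≈ 0.377, b = sin(fδ)/sin δ ≈ 0.720.
p = a·p₁ + b·p₂ ≈ (0.330, -0.512, 0.793); φ = arcsin(p_z) ≈ 52.44°, λ = atan2(p_y, p_x) ≈ -57.18°.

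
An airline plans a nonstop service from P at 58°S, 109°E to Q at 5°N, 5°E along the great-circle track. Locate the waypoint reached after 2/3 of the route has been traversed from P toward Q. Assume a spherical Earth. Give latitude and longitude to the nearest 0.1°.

≈ 23.6°S, 23.6°E

Convert each endpoint to a unit vector on the sphere (x = cos φ cos λ, y = cos φ sin λ, z = sin φ).
The central angle between the endpoints is δ = arccos(p₁·p₂) ≈ 1.774 rad (101.6°).
Interpolate at f = 2/3 with slerp weights a = sin((1−f)δ)/sin δ ≈ 0.569, b = sin(fδ)/sin δ ≈ 0.945.
p = a·p₁ + b·p₂ ≈ (0.840, 0.367, -0.400); φ = arcsin(p_z) ≈ -23.59°, λ = atan2(p_y, p_x) ≈ 23.62°.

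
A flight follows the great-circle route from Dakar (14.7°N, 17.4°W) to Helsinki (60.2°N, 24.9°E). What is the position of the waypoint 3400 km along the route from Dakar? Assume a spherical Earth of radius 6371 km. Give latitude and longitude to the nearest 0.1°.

The haversine formula gives a central angle δ ≈ 0.957 rad (54.8°) between the endpoints. The total great-circle distance is δ·R ≈ 0.957 × 6371 ≈ 6099 km, so the target fraction is f = 3400/6099 ≈ 0.557.
Interpolate at f ≈ 0.557 with slerp weights a = sin((1−f)δ)/sin δ ≈ 0.503, b = sin(fδ)/sin δ ≈ 0.622.
p = a·p₁ + b·p₂ ≈ (0.744, -0.015, 0.667); φ = arcsin(p_z) ≈ 41.87°, λ = atan2(p_y, p_x) ≈ -1.17°.

≈ (41.9°N, 1.2°W)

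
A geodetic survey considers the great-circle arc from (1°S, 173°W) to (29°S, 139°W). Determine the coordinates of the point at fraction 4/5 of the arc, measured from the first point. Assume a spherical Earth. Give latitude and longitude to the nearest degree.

From cos δ = sin φ₁ sin φ₂ + cos φ₁ cos φ₂ cos Δλ, the central angle is δ ≈ 0.747 rad (42.8°).
Interpolate at f = 4/5 with slerp weights a = sin((1−f)δ)/sin δ ≈ 0.219, b = sin(fδ)/sin δ ≈ 0.828.
p = a·p₁ + b·p₂ ≈ (-0.764, -0.502, -0.405); φ = arcsin(p_z) ≈ -23.91°, λ = atan2(p_y, p_x) ≈ -146.70°.

≈ (24°S, 147°W)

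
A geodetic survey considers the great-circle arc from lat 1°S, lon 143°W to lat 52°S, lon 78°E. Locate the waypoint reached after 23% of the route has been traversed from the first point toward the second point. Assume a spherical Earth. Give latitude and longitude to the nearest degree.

≈ lat 25°S, lon 156°W

Write both endpoints as unit vectors p₁, p₂ with components (cos φ cos λ, cos φ sin λ, sin φ).
The central angle between the endpoints is δ = arccos(p₁·p₂) ≈ 2.038 rad (116.8°).
Interpolate at f = 0.23 with slerp weights a = sin((1−f)δ)/sin δ ≈ 1.120, b = sin(fδ)/sin δ ≈ 0.506.
p = a·p₁ + b·p₂ ≈ (-0.830, -0.369, -0.418); φ = arcsin(p_z) ≈ -24.74°, λ = atan2(p_y, p_x) ≈ -156.01°.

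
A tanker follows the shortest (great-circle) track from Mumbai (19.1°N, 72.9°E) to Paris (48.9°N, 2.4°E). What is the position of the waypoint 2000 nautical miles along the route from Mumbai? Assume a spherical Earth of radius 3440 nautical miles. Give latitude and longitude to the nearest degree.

From cos δ = sin φ₁ sin φ₂ + cos φ₁ cos φ₂ cos Δλ, the central angle is δ ≈ 1.100 rad (63.0°). The total great-circle distance is δ·R ≈ 1.100 × 3440 ≈ 3783 nmi, so the target fraction is f = 2000/3783 ≈ 0.529.
Interpolate at f ≈ 0.529 with slerp weights a = sin((1−f)δ)/sin δ ≈ 0.556, b = sin(fδ)/sin δ ≈ 0.616.
p = a·p₁ + b·p₂ ≈ (0.559, 0.519, 0.646); φ = arcsin(p_z) ≈ 40.27°, λ = atan2(p_y, p_x) ≈ 42.86°.

≈ 40°N, 43°E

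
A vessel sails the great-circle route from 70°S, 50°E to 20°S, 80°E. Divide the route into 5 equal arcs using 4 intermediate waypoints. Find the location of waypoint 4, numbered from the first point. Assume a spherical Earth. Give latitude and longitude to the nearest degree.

≈ 30°S, 77°E

Write both endpoints as unit vectors p₁, p₂ with components (cos φ cos λ, cos φ sin λ, sin φ).
The central angle between the endpoints is δ = arccos(p₁·p₂) ≈ 0.928 rad (53.1°).
Interpolate at f = 4/5 with slerp weights a = sin((1−f)δ)/sin δ ≈ 0.231, b = sin(fδ)/sin δ ≈ 0.845.
p = a·p₁ + b·p₂ ≈ (0.188, 0.842, -0.505); φ = arcsin(p_z) ≈ -30.36°, λ = atan2(p_y, p_x) ≈ 77.38°.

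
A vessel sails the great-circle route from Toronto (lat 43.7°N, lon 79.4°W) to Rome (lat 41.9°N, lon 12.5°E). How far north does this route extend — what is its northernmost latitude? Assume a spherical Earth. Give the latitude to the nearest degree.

The great circle lies in the plane with unit normal n̂ = (p₁ × p₂)/|p₁ × p₂|.
Here n̂_z ≈ +0.600; the vertex latitude is φ_max = arccos|n̂_z| ≈ 53.1°.

≈ 53°N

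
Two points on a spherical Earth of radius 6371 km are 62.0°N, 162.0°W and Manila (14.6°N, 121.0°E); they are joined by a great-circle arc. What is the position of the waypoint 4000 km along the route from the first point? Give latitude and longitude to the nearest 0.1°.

Convert each endpoint to a unit vector on the sphere (x = cos φ cos λ, y = cos φ sin λ, z = sin φ).
The central angle between the endpoints is δ = arccos(p₁·p₂) ≈ 1.240 rad (71.0°). The total great-circle distance is δ·R ≈ 1.240 × 6371 ≈ 7900 km, so the target fraction is f = 4000/7900 ≈ 0.506.
Interpolate at f ≈ 0.506 with slerp weights a = sin((1−f)δ)/sin δ ≈ 0.608, b = sin(fδ)/sin δ ≈ 0.621.
p = a·p₁ + b·p₂ ≈ (-0.581, 0.427, 0.693); φ = arcsin(p_z) ≈ 43.87°, λ = atan2(p_y, p_x) ≈ 143.68°.

≈ 43.9°N, 143.7°E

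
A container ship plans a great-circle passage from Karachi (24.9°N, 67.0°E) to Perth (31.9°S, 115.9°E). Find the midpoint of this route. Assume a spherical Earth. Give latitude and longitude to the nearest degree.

Write both endpoints as unit vectors p₁, p₂ with components (cos φ cos λ, cos φ sin λ, sin φ).
The central angle between the endpoints is δ = arccos(p₁·p₂) ≈ 1.283 rad (73.5°).
Interpolate at f = 1/2 with slerp weights a = sin((1−f)δ)/sin δ ≈ 0.624, b = sin(fδ)/sin δ ≈ 0.624.
p = a·p₁ + b·p₂ ≈ (-0.010, 0.998, -0.067); φ = arcsin(p_z) ≈ -3.84°, λ = atan2(p_y, p_x) ≈ 90.59°.

≈ 4°S, 91°E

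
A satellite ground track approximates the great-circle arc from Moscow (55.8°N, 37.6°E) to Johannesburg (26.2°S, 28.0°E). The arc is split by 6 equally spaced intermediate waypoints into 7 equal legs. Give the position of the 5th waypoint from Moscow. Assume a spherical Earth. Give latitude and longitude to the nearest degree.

≈ (3°S, 30°E)

Convert each endpoint to a unit vector on the sphere (x = cos φ cos λ, y = cos φ sin λ, z = sin φ).
The central angle between the endpoints is δ = arccos(p₁·p₂) ≈ 1.438 rad (82.4°).
Interpolate at f = 5/7 with slerp weights a = sin((1−f)δ)/sin δ ≈ 0.403, b = sin(fδ)/sin δ ≈ 0.864.
p = a·p₁ + b·p₂ ≈ (0.864, 0.502, -0.048); φ = arcsin(p_z) ≈ -2.75°, λ = atan2(p_y, p_x) ≈ 30.17°.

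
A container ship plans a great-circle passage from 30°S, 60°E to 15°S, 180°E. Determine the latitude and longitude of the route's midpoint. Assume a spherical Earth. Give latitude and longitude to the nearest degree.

Write both endpoints as unit vectors p₁, p₂ with components (cos φ cos λ, cos φ sin λ, sin φ).
The central angle between the endpoints is δ = arccos(p₁·p₂) ≈ 1.864 rad (106.8°).
Interpolate at f = 1/2 with slerp weights a = sin((1−f)δ)/sin δ ≈ 0.839, b = sin(fδ)/sin δ ≈ 0.839.
p = a·p₁ + b·p₂ ≈ (-0.447, 0.629, -0.636); φ = arcsin(p_z) ≈ -39.51°, λ = atan2(p_y, p_x) ≈ 125.40°.

≈ 40°S, 125°E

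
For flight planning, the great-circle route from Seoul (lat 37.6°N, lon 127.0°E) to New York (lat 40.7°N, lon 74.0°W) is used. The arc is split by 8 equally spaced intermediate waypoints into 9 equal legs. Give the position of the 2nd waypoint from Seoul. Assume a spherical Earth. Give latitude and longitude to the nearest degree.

≈ lat 58°N, lon 138°E

The haversine formula gives a central angle δ ≈ 1.734 rad (99.4°) between the endpoints.
Interpolate at f = 2/9 with slerp weights a = sin((1−f)δ)/sin δ ≈ 0.989, b = sin(fδ)/sin δ ≈ 0.381.
p = a·p₁ + b·p₂ ≈ (-0.392, 0.348, 0.852); φ = arcsin(p_z) ≈ 58.40°, λ = atan2(p_y, p_x) ≈ 138.40°.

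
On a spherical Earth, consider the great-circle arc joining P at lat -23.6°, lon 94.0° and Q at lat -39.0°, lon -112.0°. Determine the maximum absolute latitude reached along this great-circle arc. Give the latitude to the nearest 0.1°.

The great circle lies in the plane with unit normal n̂ = (p₁ × p₂)/|p₁ × p₂|.
Here n̂_z ≈ +0.339; the vertex latitude is φ_max = arccos|n̂_z| ≈ 70.2°.

≈ -70.2°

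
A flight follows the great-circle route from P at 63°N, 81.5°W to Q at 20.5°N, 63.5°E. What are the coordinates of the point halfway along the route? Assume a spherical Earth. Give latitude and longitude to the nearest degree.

Write both endpoints as unit vectors p₁, p₂ with components (cos φ cos λ, cos φ sin λ, sin φ).
The central angle between the endpoints is δ = arccos(p₁·p₂) ≈ 1.607 rad (92.1°).
Interpolate at f = 1/2 with slerp weights a = sin((1−f)δ)/sin δ ≈ 0.720, b = sin(fδ)/sin δ ≈ 0.720.
p = a·p₁ + b·p₂ ≈ (0.349, 0.280, 0.894); φ = arcsin(p_z) ≈ 63.39°, λ = atan2(p_y, p_x) ≈ 38.75°.

≈ 63°N, 39°E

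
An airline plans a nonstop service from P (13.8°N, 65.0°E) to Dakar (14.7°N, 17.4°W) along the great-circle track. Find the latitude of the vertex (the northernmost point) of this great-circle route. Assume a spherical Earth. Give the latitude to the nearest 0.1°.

≈ 18.7°N

The great circle lies in the plane with unit normal n̂ = (p₁ × p₂)/|p₁ × p₂|.
Here n̂_z ≈ -0.947; the vertex latitude is φ_max = arccos|n̂_z| ≈ 18.7°.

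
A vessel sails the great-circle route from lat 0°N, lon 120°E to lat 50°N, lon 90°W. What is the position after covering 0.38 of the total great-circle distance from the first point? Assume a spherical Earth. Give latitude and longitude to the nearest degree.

≈ lat 42°N, lon 143°E

Write both endpoints as unit vectors p₁, p₂ with components (cos φ cos λ, cos φ sin λ, sin φ).
The central angle between the endpoints is δ = arccos(p₁·p₂) ≈ 2.161 rad (123.8°).
Interpolate at f = 0.38 with slerp weights a = sin((1−f)δ)/sin δ ≈ 1.172, b = sin(fδ)/sin δ ≈ 0.881.
p = a·p₁ + b·p₂ ≈ (-0.586, 0.448, 0.675); φ = arcsin(p_z) ≈ 42.45°, λ = atan2(p_y, p_x) ≈ 142.57°.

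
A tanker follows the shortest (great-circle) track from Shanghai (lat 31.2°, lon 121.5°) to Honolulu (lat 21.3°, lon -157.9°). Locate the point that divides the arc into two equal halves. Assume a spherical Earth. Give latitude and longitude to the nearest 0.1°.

From cos δ = sin φ₁ sin φ₂ + cos φ₁ cos φ₂ cos Δλ, the central angle is δ ≈ 1.247 rad (71.4°).
Interpolate at f = 1/2 with slerp weights a = sin((1−f)δ)/sin δ ≈ 0.616, b = sin(fδ)/sin δ ≈ 0.616.
p = a·p₁ + b·p₂ ≈ (-0.807, 0.233, 0.543); φ = arcsin(p_z) ≈ 32.87°, λ = atan2(p_y, p_x) ≈ 163.87°.

≈ lat 32.9°, lon 163.9°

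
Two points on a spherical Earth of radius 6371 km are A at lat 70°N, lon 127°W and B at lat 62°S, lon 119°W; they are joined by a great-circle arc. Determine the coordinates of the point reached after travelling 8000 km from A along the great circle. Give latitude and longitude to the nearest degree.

≈ lat 2°S, lon 122°W

Convert each endpoint to a unit vector on the sphere (x = cos φ cos λ, y = cos φ sin λ, z = sin φ).
The central angle between the endpoints is δ = arccos(p₁·p₂) ≈ 2.306 rad (132.1°). The total great-circle distance is δ·R ≈ 2.306 × 6371 ≈ 14691 km, so the target fraction is f = 8000/14691 ≈ 0.545.
Interpolate at f ≈ 0.545 with slerp weights a = sin((1−f)δ)/sin δ ≈ 1.170, b = sin(fδ)/sin δ ≈ 1.282.
p = a·p₁ + b·p₂ ≈ (-0.532, -0.846, -0.033); φ = arcsin(p_z) ≈ -1.87°, λ = atan2(p_y, p_x) ≈ -122.19°.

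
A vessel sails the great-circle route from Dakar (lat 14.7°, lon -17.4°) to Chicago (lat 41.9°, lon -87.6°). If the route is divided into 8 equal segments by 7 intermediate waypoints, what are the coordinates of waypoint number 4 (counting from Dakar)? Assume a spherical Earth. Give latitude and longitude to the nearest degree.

Convert each endpoint to a unit vector on the sphere (x = cos φ cos λ, y = cos φ sin λ, z = sin φ).
The central angle between the endpoints is δ = arccos(p₁·p₂) ≈ 1.145 rad (65.6°).
Interpolate at f = 4/8 with slerp weights a = sin((1−f)δ)/sin δ ≈ 0.595, b = sin(fδ)/sin δ ≈ 0.595.
p = a·p₁ + b·p₂ ≈ (0.568, -0.614, 0.548); φ = arcsin(p_z) ≈ 33.24°, λ = atan2(p_y, p_x) ≈ -47.27°.

≈ lat 33°, lon -47°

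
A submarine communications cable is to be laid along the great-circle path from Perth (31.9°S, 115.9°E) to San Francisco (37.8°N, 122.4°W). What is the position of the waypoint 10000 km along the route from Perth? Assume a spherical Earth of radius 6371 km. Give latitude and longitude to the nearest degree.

From cos δ = sin φ₁ sin φ₂ + cos φ₁ cos φ₂ cos Δλ, the central angle is δ ≈ 2.314 rad (132.6°). The total great-circle distance is δ·R ≈ 2.314 × 6371 ≈ 14740 km, so the target fraction is f = 10000/14740 ≈ 0.678.
Interpolate at f ≈ 0.678 with slerp weights a = sin((1−f)δ)/sin δ ≈ 0.919, b = sin(fδ)/sin δ ≈ 1.358.
p = a·p₁ + b·p₂ ≈ (-0.916, -0.204, 0.346); φ = arcsin(p_z) ≈ 20.26°, λ = atan2(p_y, p_x) ≈ -167.47°.

≈ (20°N, 167°W)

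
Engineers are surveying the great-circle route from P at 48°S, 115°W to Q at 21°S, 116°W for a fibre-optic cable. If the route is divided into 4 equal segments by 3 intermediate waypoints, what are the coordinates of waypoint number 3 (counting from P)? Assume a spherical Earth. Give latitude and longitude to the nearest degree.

Convert each endpoint to a unit vector on the sphere (x = cos φ cos λ, y = cos φ sin λ, z = sin φ).
The central angle between the endpoints is δ = arccos(p₁·p₂) ≈ 0.471 rad (27.0°).
Interpolate at f = 3/4 with slerp weights a = sin((1−f)δ)/sin δ ≈ 0.259, b = sin(fδ)/sin δ ≈ 0.762.
p = a·p₁ + b·p₂ ≈ (-0.385, -0.797, -0.466); φ = arcsin(p_z) ≈ -27.75°, λ = atan2(p_y, p_x) ≈ -115.80°.

≈ 28°S, 116°W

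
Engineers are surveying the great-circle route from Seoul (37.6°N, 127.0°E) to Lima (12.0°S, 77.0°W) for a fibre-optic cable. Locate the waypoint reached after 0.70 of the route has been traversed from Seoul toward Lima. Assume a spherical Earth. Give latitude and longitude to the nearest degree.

Write both endpoints as unit vectors p₁, p₂ with components (cos φ cos λ, cos φ sin λ, sin φ).
The central angle between the endpoints is δ = arccos(p₁·p₂) ≈ 2.559 rad (146.6°).
Interpolate at f = 0.70 with slerp weights a = sin((1−f)δ)/sin δ ≈ 1.261, b = sin(fδ)/sin δ ≈ 1.773.
p = a·p₁ + b·p₂ ≈ (-0.211, -0.891, 0.401); φ = arcsin(p_z) ≈ 23.65°, λ = atan2(p_y, p_x) ≈ -103.34°.

≈ (24°N, 103°W)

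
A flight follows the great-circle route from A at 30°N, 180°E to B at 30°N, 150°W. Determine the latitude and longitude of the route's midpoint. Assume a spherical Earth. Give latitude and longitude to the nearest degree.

≈ 31°N, 165°W

Write both endpoints as unit vectors p₁, p₂ with components (cos φ cos λ, cos φ sin λ, sin φ).
The central angle between the endpoints is δ = arccos(p₁·p₂) ≈ 0.452 rad (25.9°).
Interpolate at f = 1/2 with slerp weights a = sin((1−f)δ)/sin δ ≈ 0.513, b = sin(fδ)/sin δ ≈ 0.513.
p = a·p₁ + b·p₂ ≈ (-0.829, -0.222, 0.513); φ = arcsin(p_z) ≈ 30.87°, λ = atan2(p_y, p_x) ≈ -165.00°.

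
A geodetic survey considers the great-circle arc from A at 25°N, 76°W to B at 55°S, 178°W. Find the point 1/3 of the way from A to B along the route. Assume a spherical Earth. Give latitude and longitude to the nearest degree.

Write both endpoints as unit vectors p₁, p₂ with components (cos φ cos λ, cos φ sin λ, sin φ).
The central angle between the endpoints is δ = arccos(p₁·p₂) ≈ 2.042 rad (117.0°).
Interpolate at f = 1/3 with slerp weights a = sin((1−f)δ)/sin δ ≈ 1.098, b = sin(fδ)/sin δ ≈ 0.707.
p = a·p₁ + b·p₂ ≈ (-0.164, -0.980, -0.115); φ = arcsin(p_z) ≈ -6.59°, λ = atan2(p_y, p_x) ≈ -99.52°.

≈ 7°S, 100°W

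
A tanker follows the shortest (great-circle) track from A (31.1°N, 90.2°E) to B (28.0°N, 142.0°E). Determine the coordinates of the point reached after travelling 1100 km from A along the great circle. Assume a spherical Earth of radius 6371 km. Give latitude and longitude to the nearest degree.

≈ (32°N, 102°E)

Write both endpoints as unit vectors p₁, p₂ with components (cos φ cos λ, cos φ sin λ, sin φ).
The central angle between the endpoints is δ = arccos(p₁·p₂) ≈ 0.781 rad (44.8°). The total great-circle distance is δ·R ≈ 0.781 × 6371 ≈ 4977 km, so the target fraction is f = 1100/4977 ≈ 0.221.
Interpolate at f ≈ 0.221 with slerp weights a = sin((1−f)δ)/sin δ ≈ 0.812, b = sin(fδ)/sin δ ≈ 0.244.
p = a·p₁ + b·p₂ ≈ (-0.172, 0.828, 0.534); φ = arcsin(p_z) ≈ 32.27°, λ = atan2(p_y, p_x) ≈ 101.75°.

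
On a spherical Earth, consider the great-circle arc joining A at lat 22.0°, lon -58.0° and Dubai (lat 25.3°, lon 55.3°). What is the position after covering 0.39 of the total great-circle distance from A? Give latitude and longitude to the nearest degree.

Convert each endpoint to a unit vector on the sphere (x = cos φ cos λ, y = cos φ sin λ, z = sin φ).
The central angle between the endpoints is δ = arccos(p₁·p₂) ≈ 1.743 rad (99.9°).
Interpolate at f = 0.39 with slerp weights a = sin((1−f)δ)/sin δ ≈ 0.887, b = sin(fδ)/sin δ ≈ 0.638.
p = a·p₁ + b·p₂ ≈ (0.764, -0.223, 0.605); φ = arcsin(p_z) ≈ 37.23°, λ = atan2(p_y, p_x) ≈ -16.28°.

≈ lat 37°, lon -16°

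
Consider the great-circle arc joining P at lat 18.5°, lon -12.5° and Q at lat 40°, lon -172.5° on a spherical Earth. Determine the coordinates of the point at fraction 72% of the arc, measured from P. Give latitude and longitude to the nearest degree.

≈ lat 68°, lon -140°

Convert each endpoint to a unit vector on the sphere (x = cos φ cos λ, y = cos φ sin λ, z = sin φ).
The central angle between the endpoints is δ = arccos(p₁·p₂) ≈ 2.070 rad (118.6°).
Interpolate at f = 0.72 with slerp weights a = sin((1−f)δ)/sin δ ≈ 0.624, b = sin(fδ)/sin δ ≈ 1.135.
p = a·p₁ + b·p₂ ≈ (-0.285, -0.242, 0.928); φ = arcsin(p_z) ≈ 68.08°, λ = atan2(p_y, p_x) ≈ -139.69°.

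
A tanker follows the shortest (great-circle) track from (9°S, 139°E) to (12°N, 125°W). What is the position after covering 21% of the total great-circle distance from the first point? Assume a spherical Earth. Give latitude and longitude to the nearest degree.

Write both endpoints as unit vectors p₁, p₂ with components (cos φ cos λ, cos φ sin λ, sin φ).
The central angle between the endpoints is δ = arccos(p₁·p₂) ≈ 1.705 rad (97.7°).
Interpolate at f = 0.21 with slerp weights a = sin((1−f)δ)/sin δ ≈ 0.984, b = sin(fδ)/sin δ ≈ 0.354.
p = a·p₁ + b·p₂ ≈ (-0.932, 0.354, -0.080); φ = arcsin(p_z) ≈ -4.61°, λ = atan2(p_y, p_x) ≈ 159.18°.

≈ (5°S, 159°E)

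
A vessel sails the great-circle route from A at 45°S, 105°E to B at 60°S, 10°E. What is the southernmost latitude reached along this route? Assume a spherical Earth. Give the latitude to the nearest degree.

The great circle lies in the plane with unit normal n̂ = (p₁ × p₂)/|p₁ × p₂|.
Here n̂_z ≈ -0.433; the vertex latitude is φ_max = arccos|n̂_z| ≈ 64.3°.
Check via Clairaut: cos φ_max = |cos φ₁| · sin C = cos(45.0°)·sin(142.2°) ≈ 0.433, again giving ≈ 64.3°.

≈ 64°S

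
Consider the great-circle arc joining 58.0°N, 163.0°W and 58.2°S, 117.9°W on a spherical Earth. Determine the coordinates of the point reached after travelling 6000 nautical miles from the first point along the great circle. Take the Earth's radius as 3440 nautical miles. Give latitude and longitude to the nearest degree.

≈ 38°S, 130°W

The haversine formula gives a central angle δ ≈ 2.122 rad (121.6°) between the endpoints. The total great-circle distance is δ·R ≈ 2.122 × 3440 ≈ 7299 nmi, so the target fraction is f = 6000/7299 ≈ 0.822.
Interpolate at f ≈ 0.822 with slerp weights a = sin((1−f)δ)/sin δ ≈ 0.433, b = sin(fδ)/sin δ ≈ 1.156.
p = a·p₁ + b·p₂ ≈ (-0.504, -0.606, -0.616); φ = arcsin(p_z) ≈ -37.99°, λ = atan2(p_y, p_x) ≈ -129.80°.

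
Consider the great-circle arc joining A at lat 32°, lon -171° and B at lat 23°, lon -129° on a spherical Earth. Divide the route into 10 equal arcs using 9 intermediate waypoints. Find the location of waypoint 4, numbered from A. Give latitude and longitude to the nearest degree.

The haversine formula gives a central angle δ ≈ 0.665 rad (38.1°) between the endpoints.
Interpolate at f = 4/10 with slerp weights a = sin((1−f)δ)/sin δ ≈ 0.630, b = sin(fδ)/sin δ ≈ 0.426.
p = a·p₁ + b·p₂ ≈ (-0.774, -0.388, 0.500); φ = arcsin(p_z) ≈ 30.00°, λ = atan2(p_y, p_x) ≈ -153.36°.

≈ lat 30°, lon -153°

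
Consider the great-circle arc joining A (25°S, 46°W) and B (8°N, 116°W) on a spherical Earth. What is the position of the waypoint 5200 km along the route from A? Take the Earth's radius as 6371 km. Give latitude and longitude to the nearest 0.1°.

≈ (6.1°S, 90.7°W)

Convert each endpoint to a unit vector on the sphere (x = cos φ cos λ, y = cos φ sin λ, z = sin φ).
The central angle between the endpoints is δ = arccos(p₁·p₂) ≈ 1.320 rad (75.6°). The total great-circle distance is δ·R ≈ 1.320 × 6371 ≈ 8410 km, so the target fraction is f = 5200/8410 ≈ 0.618.
Interpolate at f ≈ 0.618 with slerp weights a = sin((1−f)δ)/sin δ ≈ 0.498, b = sin(fδ)/sin δ ≈ 0.752.
p = a·p₁ + b·p₂ ≈ (-0.013, -0.994, -0.106); φ = arcsin(p_z) ≈ -6.08°, λ = atan2(p_y, p_x) ≈ -90.73°.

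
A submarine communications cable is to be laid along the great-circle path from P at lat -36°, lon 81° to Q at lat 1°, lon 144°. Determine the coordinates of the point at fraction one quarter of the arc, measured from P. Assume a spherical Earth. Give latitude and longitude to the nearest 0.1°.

Convert each endpoint to a unit vector on the sphere (x = cos φ cos λ, y = cos φ sin λ, z = sin φ).
The central angle between the endpoints is δ = arccos(p₁·p₂) ≈ 1.206 rad (69.1°).
Interpolate at f = 1/4 with slerp weights a = sin((1−f)δ)/sin δ ≈ 0.841, b = sin(fδ)/sin δ ≈ 0.318.
p = a·p₁ + b·p₂ ≈ (-0.151, 0.859, -0.489); φ = arcsin(p_z) ≈ -29.28°, λ = atan2(p_y, p_x) ≈ 99.94°.

≈ lat -29.3°, lon 99.9°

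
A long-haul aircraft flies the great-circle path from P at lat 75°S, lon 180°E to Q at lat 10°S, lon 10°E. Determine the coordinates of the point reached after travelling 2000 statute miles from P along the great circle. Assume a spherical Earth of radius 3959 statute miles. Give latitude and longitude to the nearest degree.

The haversine formula gives a central angle δ ≈ 1.654 rad (94.8°) between the endpoints. The total great-circle distance is δ·R ≈ 1.654 × 3959 ≈ 6549 mi, so the target fraction is f = 2000/6549 ≈ 0.305.
Interpolate at f ≈ 0.305 with slerp weights a = sin((1−f)δ)/sin δ ≈ 0.916, b = sin(fδ)/sin δ ≈ 0.486.
p = a·p₁ + b·p₂ ≈ (0.234, 0.083, -0.969); φ = arcsin(p_z) ≈ -75.62°, λ = atan2(p_y, p_x) ≈ 19.54°.

≈ lat 76°S, lon 20°E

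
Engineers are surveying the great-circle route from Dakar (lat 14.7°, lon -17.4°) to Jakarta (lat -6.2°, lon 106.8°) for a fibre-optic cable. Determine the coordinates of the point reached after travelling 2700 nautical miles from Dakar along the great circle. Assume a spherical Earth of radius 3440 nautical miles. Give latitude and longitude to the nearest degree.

Convert each endpoint to a unit vector on the sphere (x = cos φ cos λ, y = cos φ sin λ, z = sin φ).
The central angle between the endpoints is δ = arccos(p₁·p₂) ≈ 2.175 rad (124.6°). The total great-circle distance is δ·R ≈ 2.175 × 3440 ≈ 7481 nmi, so the target fraction is f = 2700/7481 ≈ 0.361.
Interpolate at f ≈ 0.361 with slerp weights a = sin((1−f)δ)/sin δ ≈ 1.195, b = sin(fδ)/sin δ ≈ 0.859.
p = a·p₁ + b·p₂ ≈ (0.856, 0.472, 0.211); φ = arcsin(p_z) ≈ 12.15°, λ = atan2(p_y, p_x) ≈ 28.84°.

≈ lat 12°, lon 29°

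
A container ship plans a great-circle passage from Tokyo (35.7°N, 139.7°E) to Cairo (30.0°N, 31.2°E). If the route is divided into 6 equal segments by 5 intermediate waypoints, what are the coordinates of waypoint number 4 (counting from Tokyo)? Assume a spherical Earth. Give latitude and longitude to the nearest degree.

≈ 45°N, 63°E

Convert each endpoint to a unit vector on the sphere (x = cos φ cos λ, y = cos φ sin λ, z = sin φ).
The central angle between the endpoints is δ = arccos(p₁·p₂) ≈ 1.502 rad (86.1°).
Interpolate at f = 4/6 with slerp weights a = sin((1−f)δ)/sin δ ≈ 0.481, b = sin(fδ)/sin δ ≈ 0.844.
p = a·p₁ + b·p₂ ≈ (0.327, 0.631, 0.703); φ = arcsin(p_z) ≈ 44.66°, λ = atan2(p_y, p_x) ≈ 62.60°.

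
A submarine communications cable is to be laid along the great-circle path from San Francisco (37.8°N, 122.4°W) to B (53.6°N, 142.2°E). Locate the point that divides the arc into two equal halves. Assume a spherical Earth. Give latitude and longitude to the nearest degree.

Convert each endpoint to a unit vector on the sphere (x = cos φ cos λ, y = cos φ sin λ, z = sin φ).
The central angle between the endpoints is δ = arccos(p₁·p₂) ≈ 1.105 rad (63.3°).
Interpolate at f = 1/2 with slerp weights a = sin((1−f)δ)/sin δ ≈ 0.587, b = sin(fδ)/sin δ ≈ 0.587.
p = a·p₁ + b·p₂ ≈ (-0.524, -0.178, 0.833); φ = arcsin(p_z) ≈ 56.39°, λ = atan2(p_y, p_x) ≈ -161.22°.

≈ (56°N, 161°W)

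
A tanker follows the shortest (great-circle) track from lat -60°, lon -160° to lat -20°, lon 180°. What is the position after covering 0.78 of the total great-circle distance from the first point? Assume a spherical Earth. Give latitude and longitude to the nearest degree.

Convert each endpoint to a unit vector on the sphere (x = cos φ cos λ, y = cos φ sin λ, z = sin φ).
The central angle between the endpoints is δ = arccos(p₁·p₂) ≈ 0.741 rad (42.5°).
Interpolate at f = 0.78 with slerp weights a = sin((1−f)δ)/sin δ ≈ 0.240, b = sin(fδ)/sin δ ≈ 0.809.
p = a·p₁ + b·p₂ ≈ (-0.874, -0.041, -0.485); φ = arcsin(p_z) ≈ -29.02°, λ = atan2(p_y, p_x) ≈ -177.31°.

≈ lat -29°, lon -177°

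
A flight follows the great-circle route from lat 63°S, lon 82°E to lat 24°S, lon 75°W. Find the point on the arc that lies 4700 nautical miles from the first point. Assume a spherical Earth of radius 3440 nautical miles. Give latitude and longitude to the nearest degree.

The haversine formula gives a central angle δ ≈ 1.590 rad (91.1°) between the endpoints. The total great-circle distance is δ·R ≈ 1.590 × 3440 ≈ 5470 nmi, so the target fraction is f = 4700/5470 ≈ 0.859.
Interpolate at f ≈ 0.859 with slerp weights a = sin((1−f)δ)/sin δ ≈ 0.222, b = sin(fδ)/sin δ ≈ 0.979.
p = a·p₁ + b·p₂ ≈ (0.246, -0.764, -0.596); φ = arcsin(p_z) ≈ -36.60°, λ = atan2(p_y, p_x) ≈ -72.19°.

≈ lat 37°S, lon 72°W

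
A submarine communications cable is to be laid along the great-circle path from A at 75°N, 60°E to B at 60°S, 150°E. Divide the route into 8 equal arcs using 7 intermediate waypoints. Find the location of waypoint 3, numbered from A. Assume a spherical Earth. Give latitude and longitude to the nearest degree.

From cos δ = sin φ₁ sin φ₂ + cos φ₁ cos φ₂ cos Δλ, the central angle is δ ≈ 2.562 rad (146.8°).
Interpolate at f = 3/8 with slerp weights a = sin((1−f)δ)/sin δ ≈ 1.824, b = sin(fδ)/sin δ ≈ 1.496.
p = a·p₁ + b·p₂ ≈ (-0.412, 0.783, 0.467); φ = arcsin(p_z) ≈ 27.82°, λ = atan2(p_y, p_x) ≈ 117.73°.

≈ 28°N, 118°E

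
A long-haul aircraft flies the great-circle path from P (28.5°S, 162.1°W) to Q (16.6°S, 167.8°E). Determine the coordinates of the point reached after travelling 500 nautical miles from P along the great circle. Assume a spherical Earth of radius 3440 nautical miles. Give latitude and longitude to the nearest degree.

≈ (26°S, 171°W)

From cos δ = sin φ₁ sin φ₂ + cos φ₁ cos φ₂ cos Δλ, the central angle is δ ≈ 0.526 rad (30.1°). The total great-circle distance is δ·R ≈ 0.526 × 3440 ≈ 1809 nmi, so the target fraction is f = 500/1809 ≈ 0.276.
Interpolate at f ≈ 0.276 with slerp weights a = sin((1−f)δ)/sin δ ≈ 0.740, b = sin(fδ)/sin δ ≈ 0.289.
p = a·p₁ + b·p₂ ≈ (-0.889, -0.141, -0.435); φ = arcsin(p_z) ≈ -25.82°, λ = atan2(p_y, p_x) ≈ -170.96°.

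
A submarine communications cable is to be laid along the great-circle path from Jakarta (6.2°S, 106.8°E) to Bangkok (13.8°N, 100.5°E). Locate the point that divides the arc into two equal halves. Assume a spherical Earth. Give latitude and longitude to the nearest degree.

Write both endpoints as unit vectors p₁, p₂ with components (cos φ cos λ, cos φ sin λ, sin φ).
The central angle between the endpoints is δ = arccos(p₁·p₂) ≈ 0.366 rad (21.0°).
Interpolate at f = 1/2 with slerp weights a = sin((1−f)δ)/sin δ ≈ 0.508, b = sin(fδ)/sin δ ≈ 0.508.
p = a·p₁ + b·p₂ ≈ (-0.236, 0.969, 0.066); φ = arcsin(p_z) ≈ 3.81°, λ = atan2(p_y, p_x) ≈ 103.69°.

≈ 4°N, 104°E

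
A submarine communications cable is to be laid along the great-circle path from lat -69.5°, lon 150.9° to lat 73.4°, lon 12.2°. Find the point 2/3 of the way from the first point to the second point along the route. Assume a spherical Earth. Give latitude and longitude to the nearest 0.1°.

≈ lat 31.8°, lon 87.6°

From cos δ = sin φ₁ sin φ₂ + cos φ₁ cos φ₂ cos Δλ, the central angle is δ ≈ 2.908 rad (166.6°).
Interpolate at f = 2/3 with slerp weights a = sin((1−f)δ)/sin δ ≈ 3.559, b = sin(fδ)/sin δ ≈ 4.028.
p = a·p₁ + b·p₂ ≈ (0.036, 0.849, 0.527); φ = arcsin(p_z) ≈ 31.78°, λ = atan2(p_y, p_x) ≈ 87.59°.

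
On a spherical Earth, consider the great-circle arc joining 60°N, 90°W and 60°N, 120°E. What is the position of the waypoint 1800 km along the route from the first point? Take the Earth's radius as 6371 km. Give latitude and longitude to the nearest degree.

The haversine formula gives a central angle δ ≈ 1.008 rad (57.8°) between the endpoints. The total great-circle distance is δ·R ≈ 1.008 × 6371 ≈ 6422 km, so the target fraction is f = 1800/6422 ≈ 0.280.
Interpolate at f ≈ 0.280 with slerp weights a = sin((1−f)δ)/sin δ ≈ 0.785, b = sin(fδ)/sin δ ≈ 0.330.
p = a·p₁ + b·p₂ ≈ (-0.082, -0.250, 0.965); φ = arcsin(p_z) ≈ 74.76°, λ = atan2(p_y, p_x) ≈ -108.28°.

≈ 75°N, 108°W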